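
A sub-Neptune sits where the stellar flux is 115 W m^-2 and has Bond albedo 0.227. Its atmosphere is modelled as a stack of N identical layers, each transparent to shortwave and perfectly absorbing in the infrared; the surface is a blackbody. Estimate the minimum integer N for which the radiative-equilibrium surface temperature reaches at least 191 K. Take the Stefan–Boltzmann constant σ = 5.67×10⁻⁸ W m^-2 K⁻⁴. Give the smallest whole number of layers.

The effective emission temperature is T_e = [S(1−α)/(4σ)]^¼ = 140.7 K.
Need (N+1)T_e⁴ ≥ T_s⁴, i.e. N+1 ≥ (191/140.7)⁴ = 3.395.
So N ≥ 2.395; the smallest integer is N = 3.

3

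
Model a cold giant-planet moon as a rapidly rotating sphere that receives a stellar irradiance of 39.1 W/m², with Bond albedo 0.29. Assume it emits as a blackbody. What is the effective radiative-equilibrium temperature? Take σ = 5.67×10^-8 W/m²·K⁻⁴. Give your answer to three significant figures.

105 K

Absorbed flux (global mean): S(1−α)/4 = 39.10·0.71/4 = 6.940 W/m².
Balancing against σT⁴: T = (6.940/5.67×10⁻⁸)^(1/4) = 105.2 K.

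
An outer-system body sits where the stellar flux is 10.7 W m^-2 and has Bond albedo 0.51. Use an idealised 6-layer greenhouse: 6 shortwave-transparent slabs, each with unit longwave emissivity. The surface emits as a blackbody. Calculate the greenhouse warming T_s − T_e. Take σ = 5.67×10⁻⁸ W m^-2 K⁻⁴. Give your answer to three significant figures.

43.4 K

The effective emission temperature is T_e = [S(1−α)/(4σ)]^¼ = 69.34 K.
Surface: T_s = (7)^¼·T_e = 112.8 K.
So the greenhouse effect raises the surface by 112.8 − 69.34 = 43.45 K.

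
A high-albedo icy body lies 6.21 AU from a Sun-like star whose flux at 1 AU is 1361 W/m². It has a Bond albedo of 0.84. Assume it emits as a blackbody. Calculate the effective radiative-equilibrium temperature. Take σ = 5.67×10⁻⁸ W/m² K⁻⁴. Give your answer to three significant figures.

70.6 kelvin

By the inverse-square law, S = 1361/6.21² = 35.29 W/m².
Absorbed flux (global mean): S(1−α)/4 = 35.29·0.16/4 = 1.412 W/m².
In equilibrium σT⁴ equals this, so T = 70.64 K.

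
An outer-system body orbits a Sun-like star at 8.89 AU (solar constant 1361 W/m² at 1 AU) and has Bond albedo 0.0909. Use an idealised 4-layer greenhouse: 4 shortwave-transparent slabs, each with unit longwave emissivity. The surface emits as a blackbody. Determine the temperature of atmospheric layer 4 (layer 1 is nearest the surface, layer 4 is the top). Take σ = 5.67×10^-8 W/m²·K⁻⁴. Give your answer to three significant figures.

91.1 K

Flux at the orbit: S = 1361/(8.89)² = 17.22 W/m².
Top-of-atmosphere balance: σT_e⁴ = S(1−α)/4 = 3.914 W/m² → T_e = 91.15 K.
In the N-layer model, layer k (counted from the surface) has T_k = (N+1−k)^(1/4)·T_e.
With k = 4: T_4 = (4+1−4)^¼·91.15 K = 91.15 K.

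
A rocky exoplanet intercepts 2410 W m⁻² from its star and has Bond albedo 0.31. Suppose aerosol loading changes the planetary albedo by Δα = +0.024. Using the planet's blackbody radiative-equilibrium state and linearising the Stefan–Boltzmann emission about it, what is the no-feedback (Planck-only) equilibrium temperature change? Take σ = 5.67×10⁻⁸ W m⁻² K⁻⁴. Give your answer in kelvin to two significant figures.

Reference equilibrium: T_e = [S(1−α)/(4σ)]^(1/4) = 292.6 K.
TOA radiative forcing: ΔF = −S·Δα/4 = −2410·(+0.024)/4 = -14.46 W m⁻².
Linearising σT⁴ gives d(σT⁴)/dT = 4σT_e³ = 5.683 W m⁻² per K.
So ΔT₀ = -14.46/5.683 = -2.54 K.

-2.5 K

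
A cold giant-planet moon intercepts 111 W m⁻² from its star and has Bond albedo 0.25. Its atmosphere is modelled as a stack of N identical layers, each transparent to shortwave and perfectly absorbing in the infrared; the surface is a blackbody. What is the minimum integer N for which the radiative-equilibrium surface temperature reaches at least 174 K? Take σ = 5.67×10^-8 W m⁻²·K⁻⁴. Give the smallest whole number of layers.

The effective emission temperature is T_e = [S(1−α)/(4σ)]^¼ = 138.4 K.
Since T_s⁴ = (N+1)T_e⁴, we need N ≥ (T_s/T_e)⁴ − 1 = 1.497.
The minimum whole number is N = 2.

2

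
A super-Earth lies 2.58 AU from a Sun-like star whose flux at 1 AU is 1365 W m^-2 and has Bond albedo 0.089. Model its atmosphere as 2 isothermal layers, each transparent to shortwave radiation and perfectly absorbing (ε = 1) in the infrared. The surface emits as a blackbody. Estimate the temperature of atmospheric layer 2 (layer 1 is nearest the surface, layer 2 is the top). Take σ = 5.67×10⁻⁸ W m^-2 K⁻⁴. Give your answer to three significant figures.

Irradiance scales as 1/d², so S = 1365 W m^-2 × (1/2.58)² = 205.1 W m^-2.
The effective emission temperature is T_e = [S(1−α)/(4σ)]^¼ = 169.4 K.
Each opaque layer satisfies 2T_j⁴ = T_{j−1}⁴ + T_{j+1}⁴, giving T_k⁴ = (N+1−k)T_e⁴.
T_2 = (1)^(1/4)·169.4 = 169.4 K.

169 kelvin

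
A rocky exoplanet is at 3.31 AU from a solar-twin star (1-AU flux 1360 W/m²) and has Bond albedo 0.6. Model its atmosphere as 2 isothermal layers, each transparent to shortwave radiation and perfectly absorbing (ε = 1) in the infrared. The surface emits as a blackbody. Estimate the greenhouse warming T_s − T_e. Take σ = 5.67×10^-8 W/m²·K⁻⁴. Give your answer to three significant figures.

Flux at the orbit: S = 1360/(3.31)² = 124.1 W/m².
The effective emission temperature is T_e = [S(1−α)/(4σ)]^¼ = 121.6 K.
T_s = (N+1)^(1/4)·T_e = 160.1 K.
So the greenhouse effect raises the surface by 160.1 − 121.6 = 38.45 K.

38.4 K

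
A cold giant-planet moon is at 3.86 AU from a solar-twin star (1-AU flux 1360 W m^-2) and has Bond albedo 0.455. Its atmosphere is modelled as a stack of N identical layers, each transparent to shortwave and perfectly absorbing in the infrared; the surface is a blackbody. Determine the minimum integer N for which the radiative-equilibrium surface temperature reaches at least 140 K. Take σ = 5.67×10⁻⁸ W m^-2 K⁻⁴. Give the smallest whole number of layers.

1

By the inverse-square law, S = 1360/3.86² = 91.28 W m^-2.
OLR = S(1−α)/4 = 12.44 W m^-2; the top layer radiates at T_e = 121.7 K.
T_s = (N+1)^(1/4)·T_e ≥ 140 K requires N+1 ≥ (T_s/T_e)⁴ = (140/121.7)⁴ = 1.751.
The minimum whole number is N = 1.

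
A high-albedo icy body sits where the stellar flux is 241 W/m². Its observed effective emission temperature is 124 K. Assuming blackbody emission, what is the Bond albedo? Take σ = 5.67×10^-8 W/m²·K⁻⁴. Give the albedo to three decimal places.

0.778

From σT⁴ = S(1−α)/4 we invert for α: 1−α = 4σT⁴/S.
4σT⁴ = 4·5.67×10⁻⁸·(124)⁴ = 53.62 W/m².
Hence α = 1 − 53.62/241.0 = 0.7775.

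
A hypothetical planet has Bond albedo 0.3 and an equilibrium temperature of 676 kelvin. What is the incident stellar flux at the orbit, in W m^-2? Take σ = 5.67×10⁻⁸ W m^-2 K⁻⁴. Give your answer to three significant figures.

67700 W m^-2

From S(1−α)/4 = σT⁴: S = 4σT⁴/(1−α).
σT⁴ = 5.67×10⁻⁸·(676)⁴ = 11840 W m^-2.
So S = 4×11840/(1−0.3) = 67660 W m^-2.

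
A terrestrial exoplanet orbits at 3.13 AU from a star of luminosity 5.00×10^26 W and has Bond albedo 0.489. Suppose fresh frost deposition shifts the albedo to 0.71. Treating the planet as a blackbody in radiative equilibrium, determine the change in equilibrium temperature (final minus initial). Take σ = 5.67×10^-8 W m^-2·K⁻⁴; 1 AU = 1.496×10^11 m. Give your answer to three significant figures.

-18.8 kelvin

d = 3.13 × 1.496×10^11 m = 4.682×10^11 m.
S = L/(4πd²) = 181.5 W m^-2.
Before: T₁ = [181.5·0.511/(4σ)]^(1/4) = 142.2 K.
After:  T₂ = [181.5·0.29/(4σ)]^(1/4) = 123.4 K.
ΔT = T₂ − T₁ = -18.78 K.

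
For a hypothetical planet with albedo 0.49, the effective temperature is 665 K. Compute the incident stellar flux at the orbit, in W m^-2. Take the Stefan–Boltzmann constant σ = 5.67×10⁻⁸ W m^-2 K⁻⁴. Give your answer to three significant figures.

From S(1−α)/4 = σT⁴: S = 4σT⁴/(1−α).
The emitted flux is σT⁴ = 11090 W m^-2.
S = 4·11090/0.51 = 86970 W m^-2.

87000 W m^-2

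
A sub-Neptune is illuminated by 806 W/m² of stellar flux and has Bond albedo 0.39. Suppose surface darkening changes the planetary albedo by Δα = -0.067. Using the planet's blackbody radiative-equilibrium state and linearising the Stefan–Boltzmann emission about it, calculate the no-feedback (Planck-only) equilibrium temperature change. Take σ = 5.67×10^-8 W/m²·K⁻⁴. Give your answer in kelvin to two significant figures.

5.9 K

The baseline emission temperature is T_e = 215.8 K.
The change in absorbed flux is Δ[S(1−α)/4] = −SΔα/4 = 13.50 W/m².
Linearising σT⁴ gives d(σT⁴)/dT = 4σT_e³ = 2.279 W/m² per K.
So ΔT₀ = 13.50/2.279 = 5.93 K.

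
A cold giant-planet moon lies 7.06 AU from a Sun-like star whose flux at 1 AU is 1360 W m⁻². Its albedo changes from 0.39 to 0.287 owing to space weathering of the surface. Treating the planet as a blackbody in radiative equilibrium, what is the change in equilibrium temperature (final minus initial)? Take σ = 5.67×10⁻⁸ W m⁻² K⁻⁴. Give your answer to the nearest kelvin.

4 K

Flux at the orbit: S = 1360/(7.06)² = 27.29 W m⁻².
Before: T₁ = [27.29·0.61/(4σ)]^(1/4) = 92.56 K.
Final:   T₂ = [S(1−0.287)/(4σ)]^(1/4) = 96.24 K.
ΔT = T₂ − T₁ = 3.682 K.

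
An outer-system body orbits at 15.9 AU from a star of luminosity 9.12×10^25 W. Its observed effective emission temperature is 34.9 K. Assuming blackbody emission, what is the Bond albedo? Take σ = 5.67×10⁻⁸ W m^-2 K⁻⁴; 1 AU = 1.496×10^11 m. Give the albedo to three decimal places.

0.738

d = 15.9 × 1.496×10^11 m = 2.379×10^12 m.
S = L/(4πd²) = 1.283 W m^-2.
From σT⁴ = S(1−α)/4 we invert for α: 1−α = 4σT⁴/S.
σT⁴ = 0.08412 W m^-2, so 4σT⁴ = 0.3365 W m^-2.
Hence α = 1 − 0.3365/1.283 = 0.7377.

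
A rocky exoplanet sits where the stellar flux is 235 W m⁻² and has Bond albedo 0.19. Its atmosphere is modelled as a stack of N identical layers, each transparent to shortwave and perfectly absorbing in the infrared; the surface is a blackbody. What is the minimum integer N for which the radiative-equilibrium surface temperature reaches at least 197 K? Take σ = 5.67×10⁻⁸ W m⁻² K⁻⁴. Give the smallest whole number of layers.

1

The effective emission temperature is T_e = [S(1−α)/(4σ)]^¼ = 170.2 K.
Since T_s⁴ = (N+1)T_e⁴, we need N ≥ (T_s/T_e)⁴ − 1 = 0.795.
Rounding up, N = 1.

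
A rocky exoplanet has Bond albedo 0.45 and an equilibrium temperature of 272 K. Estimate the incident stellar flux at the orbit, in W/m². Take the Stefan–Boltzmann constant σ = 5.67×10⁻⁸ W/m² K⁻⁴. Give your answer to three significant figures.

2260 W/m²

From S(1−α)/4 = σT⁴: S = 4σT⁴/(1−α).
The emitted flux is σT⁴ = 310.4 W/m².
So S = 4×310.4/(1−0.45) = 2257 W/m².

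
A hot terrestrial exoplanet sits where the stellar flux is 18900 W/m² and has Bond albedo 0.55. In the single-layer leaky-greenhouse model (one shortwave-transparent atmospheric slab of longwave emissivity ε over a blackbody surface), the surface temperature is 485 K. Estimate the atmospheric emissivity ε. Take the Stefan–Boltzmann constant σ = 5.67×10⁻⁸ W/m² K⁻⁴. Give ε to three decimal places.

TOA balance gives T_e = 440.1 K.
Since (2−ε)/2 = (T_e/T_s)⁴ = 0.6777, ε = 0.6445.

0.645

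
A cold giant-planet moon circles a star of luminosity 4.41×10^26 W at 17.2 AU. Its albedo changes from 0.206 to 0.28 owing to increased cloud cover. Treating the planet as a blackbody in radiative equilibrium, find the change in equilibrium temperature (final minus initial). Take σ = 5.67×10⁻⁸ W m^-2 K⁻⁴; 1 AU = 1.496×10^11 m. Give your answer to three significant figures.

-1.59 K

d = 17.2 × 1.496×10^11 m = 2.573×10^12 m.
Spreading L over a sphere of radius d: S = 4.41×10^26/(4π·2.57×10^12²) = 5.300 W m^-2.
Before: T₁ = [5.300·0.794/(4σ)]^(1/4) = 65.63 K.
After:  T₂ = [5.300·0.72/(4σ)]^(1/4) = 64.05 K.
Change: 64.05 − 65.63 = -1.586 K.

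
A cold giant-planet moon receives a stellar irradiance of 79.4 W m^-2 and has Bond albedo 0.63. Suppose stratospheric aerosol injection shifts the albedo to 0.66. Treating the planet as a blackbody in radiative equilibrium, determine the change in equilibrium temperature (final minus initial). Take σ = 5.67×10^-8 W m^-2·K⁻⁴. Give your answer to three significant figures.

-2.23 K

Before: T₁ = [79.40·0.37/(4σ)]^(1/4) = 106.7 K.
After:  T₂ = [79.40·0.34/(4σ)]^(1/4) = 104.5 K.
ΔT = T₂ − T₁ = -2.232 K.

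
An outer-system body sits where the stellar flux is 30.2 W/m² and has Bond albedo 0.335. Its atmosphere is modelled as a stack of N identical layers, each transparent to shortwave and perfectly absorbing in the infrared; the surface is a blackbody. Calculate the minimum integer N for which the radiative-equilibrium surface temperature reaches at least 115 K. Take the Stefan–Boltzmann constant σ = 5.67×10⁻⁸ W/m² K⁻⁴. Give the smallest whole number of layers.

1

The effective emission temperature is T_e = [S(1−α)/(4σ)]^¼ = 97.01 K.
Since T_s⁴ = (N+1)T_e⁴, we need N ≥ (T_s/T_e)⁴ − 1 = 0.975.
So N ≥ 0.975; the smallest integer is N = 1.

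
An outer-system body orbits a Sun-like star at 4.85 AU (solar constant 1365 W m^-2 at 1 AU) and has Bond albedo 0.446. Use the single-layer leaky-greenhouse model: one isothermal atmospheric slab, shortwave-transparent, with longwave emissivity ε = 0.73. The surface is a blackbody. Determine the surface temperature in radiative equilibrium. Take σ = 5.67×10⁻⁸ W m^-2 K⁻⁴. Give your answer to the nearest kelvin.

Irradiance scales as 1/d², so S = 1365 W m^-2 × (1/4.85)² = 58.03 W m^-2.
The planet radiates to space at T_e = [S(1−α)/(4σ)]^(1/4) = 109.1 K.
Surface balance with a leaky layer gives σT_s⁴ = σT_e⁴·2/(2−ε), so T_s = T_e·[2/(2−0.73)]^(1/4) = 122.2 K.

122 kelvin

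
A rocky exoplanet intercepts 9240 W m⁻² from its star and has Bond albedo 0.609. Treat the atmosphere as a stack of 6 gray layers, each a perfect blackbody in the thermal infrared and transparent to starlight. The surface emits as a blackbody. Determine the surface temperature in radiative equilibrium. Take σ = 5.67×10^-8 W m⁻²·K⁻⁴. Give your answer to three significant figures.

Top-of-atmosphere balance: σT_e⁴ = S(1−α)/4 = 903.2 W m⁻² → T_e = 355.3 K.
Layer-by-layer balance gives σT_s⁴ = (N+1)σT_e⁴, so T_s = 7^¼·355.3 = 577.9 K.

578 K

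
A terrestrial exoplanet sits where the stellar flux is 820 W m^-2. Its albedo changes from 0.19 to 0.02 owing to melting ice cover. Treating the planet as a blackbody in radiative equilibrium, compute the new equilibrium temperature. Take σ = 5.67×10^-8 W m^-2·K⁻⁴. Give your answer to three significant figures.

New equilibrium: T₂ = [(1−0.02)·820.0/(4σ)]^(1/4) = 244.0 K.

244 K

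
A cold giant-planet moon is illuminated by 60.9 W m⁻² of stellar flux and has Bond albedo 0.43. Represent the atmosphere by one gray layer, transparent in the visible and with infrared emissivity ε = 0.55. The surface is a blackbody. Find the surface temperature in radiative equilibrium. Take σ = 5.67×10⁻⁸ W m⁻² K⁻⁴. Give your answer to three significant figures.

121 kelvin

Effective emission temperature (TOA balance): σT_e⁴ = S(1−α)/4 = 8.678 W m⁻² → T_e = 111.2 K.
Surface balance with a leaky layer gives σT_s⁴ = σT_e⁴·2/(2−ε), so T_s = T_e·[2/(2−0.55)]^(1/4) = 120.5 K.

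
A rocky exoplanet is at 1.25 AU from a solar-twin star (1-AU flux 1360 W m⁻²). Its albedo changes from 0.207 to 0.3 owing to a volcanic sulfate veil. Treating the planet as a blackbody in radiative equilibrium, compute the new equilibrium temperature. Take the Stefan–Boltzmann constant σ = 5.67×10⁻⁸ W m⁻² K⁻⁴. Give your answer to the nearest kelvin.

228 kelvin

Irradiance scales as 1/d², so S = 1360 W m⁻² × (1/1.25)² = 870.4 W m⁻².
New equilibrium: T₂ = [(1−0.3)·870.4/(4σ)]^(1/4) = 227.7 K.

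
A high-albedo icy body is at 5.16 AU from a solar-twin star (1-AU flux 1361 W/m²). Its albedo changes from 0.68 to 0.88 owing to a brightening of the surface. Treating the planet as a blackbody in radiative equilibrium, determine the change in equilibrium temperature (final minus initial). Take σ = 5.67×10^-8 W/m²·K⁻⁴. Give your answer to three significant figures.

By the inverse-square law, S = 1361/5.16² = 51.12 W/m².
Initial: T₁ = [S(1−0.68)/(4σ)]^(1/4) = 92.15 K.
After:  T₂ = [51.12·0.12/(4σ)]^(1/4) = 72.11 K.
Change: 72.11 − 92.15 = -20.04 K.

-20.0 K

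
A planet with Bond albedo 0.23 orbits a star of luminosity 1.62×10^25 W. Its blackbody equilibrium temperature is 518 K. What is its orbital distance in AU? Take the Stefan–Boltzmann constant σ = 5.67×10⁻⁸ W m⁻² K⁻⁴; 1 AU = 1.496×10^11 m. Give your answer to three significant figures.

0.0521 AU

Energy balance gives S = 4σT⁴/(1−α) = 21210 W m⁻².
Then d = [L/(4πS)]^(1/2) = 7.797×10^9 m, i.e. 0.05212 AU.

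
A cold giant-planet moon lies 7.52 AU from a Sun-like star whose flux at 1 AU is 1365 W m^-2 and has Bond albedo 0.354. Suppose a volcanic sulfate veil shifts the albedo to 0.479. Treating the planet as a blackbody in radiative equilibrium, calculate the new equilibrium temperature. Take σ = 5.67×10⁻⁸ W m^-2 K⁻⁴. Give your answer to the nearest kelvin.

Flux at the orbit: S = 1365/(7.52)² = 24.14 W m^-2.
T₂ = [S(1−α₂)/(4σ)]^(1/4) = [24.14·0.521/(4σ)]^(1/4) = 86.29 K.

86 K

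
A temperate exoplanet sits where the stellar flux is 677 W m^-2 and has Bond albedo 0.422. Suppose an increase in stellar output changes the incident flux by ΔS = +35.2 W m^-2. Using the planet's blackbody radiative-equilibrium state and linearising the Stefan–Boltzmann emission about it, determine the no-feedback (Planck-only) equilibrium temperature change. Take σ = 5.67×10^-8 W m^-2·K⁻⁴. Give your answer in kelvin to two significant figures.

2.6 K

Unperturbed T_e = [677.0·(1−0.422)/(4σ)]^¼ = 203.8 K.
TOA radiative forcing: ΔF = (1−α)ΔS/4 = 0.578·(+35.2)/4 = 5.086 W m^-2.
Linearising σT⁴ gives d(σT⁴)/dT = 4σT_e³ = 1.920 W m^-2 per K.
ΔT₀ = ΔF/λ_P = 5.086/1.920 = 2.65 K.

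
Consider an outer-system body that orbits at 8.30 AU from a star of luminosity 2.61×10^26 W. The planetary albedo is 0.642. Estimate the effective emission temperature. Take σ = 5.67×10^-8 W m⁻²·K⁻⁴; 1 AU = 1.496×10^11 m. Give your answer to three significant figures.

67.9 K

d = 8.30 × 1.496×10^11 m = 1.242×10^12 m.
Flux at the orbit: S = L/(4πd²) = 2.61×10^26/(4π·(1.24×10^12)²) = 13.47 W m⁻².
Averaging over the sphere, the absorbed flux is S(1−α)/4 = 1.206 W m⁻².
Balancing against σT⁴: T = (1.206/5.67×10⁻⁸)^(1/4) = 67.91 K.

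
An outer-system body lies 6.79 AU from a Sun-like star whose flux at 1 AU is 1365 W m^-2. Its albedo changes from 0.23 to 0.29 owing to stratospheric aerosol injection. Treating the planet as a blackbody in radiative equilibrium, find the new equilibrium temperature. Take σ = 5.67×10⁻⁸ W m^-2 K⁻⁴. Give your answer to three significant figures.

98.1 K

By the inverse-square law, S = 1365/6.79² = 29.61 W m^-2.
New equilibrium: T₂ = [(1−0.29)·29.61/(4σ)]^(1/4) = 98.12 K.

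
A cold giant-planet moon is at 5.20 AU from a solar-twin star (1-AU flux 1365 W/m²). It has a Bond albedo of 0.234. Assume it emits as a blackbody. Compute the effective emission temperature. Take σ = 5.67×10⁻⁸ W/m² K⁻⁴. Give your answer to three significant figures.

By the inverse-square law, S = 1365/5.20² = 50.48 W/m².
Averaging over the sphere, the absorbed flux is S(1−α)/4 = 9.667 W/m².
In equilibrium σT⁴ equals this, so T = 114.3 K.

114 K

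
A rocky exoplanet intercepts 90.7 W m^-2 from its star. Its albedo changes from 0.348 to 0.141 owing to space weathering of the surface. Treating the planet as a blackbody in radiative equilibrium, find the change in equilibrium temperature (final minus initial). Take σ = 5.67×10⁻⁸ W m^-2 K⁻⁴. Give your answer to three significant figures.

9.07 K

Before: T₁ = [90.70·0.652/(4σ)]^(1/4) = 127.1 K.
After:  T₂ = [90.70·0.859/(4σ)]^(1/4) = 136.1 K.
ΔT = T₂ − T₁ = 9.068 K.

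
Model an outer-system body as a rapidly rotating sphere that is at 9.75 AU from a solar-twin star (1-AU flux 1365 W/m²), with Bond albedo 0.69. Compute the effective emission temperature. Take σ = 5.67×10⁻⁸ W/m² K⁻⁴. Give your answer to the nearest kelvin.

67 K

Irradiance scales as 1/d², so S = 1365 W/m² × (1/9.75)² = 14.36 W/m².
Absorbed flux (global mean): S(1−α)/4 = 14.36·0.31/4 = 1.113 W/m².
Set σT⁴ = 1.113 → T = (1.113/σ)^(1/4) = 66.56 K.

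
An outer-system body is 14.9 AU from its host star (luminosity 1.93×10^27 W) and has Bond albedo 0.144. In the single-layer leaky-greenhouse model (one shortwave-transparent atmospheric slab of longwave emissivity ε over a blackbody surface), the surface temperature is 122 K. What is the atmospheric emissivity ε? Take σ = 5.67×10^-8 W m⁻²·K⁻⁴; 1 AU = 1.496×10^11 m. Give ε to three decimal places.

0.947

d = 14.9 × 1.496×10^11 m = 2.229×10^12 m.
S = L/(4πd²) = 30.91 W m⁻².
Effective temperature: T_e = [S(1−α)/(4σ)]^(1/4) = 103.9 K.
Since (2−ε)/2 = (T_e/T_s)⁴ = 0.5266, ε = 0.9467.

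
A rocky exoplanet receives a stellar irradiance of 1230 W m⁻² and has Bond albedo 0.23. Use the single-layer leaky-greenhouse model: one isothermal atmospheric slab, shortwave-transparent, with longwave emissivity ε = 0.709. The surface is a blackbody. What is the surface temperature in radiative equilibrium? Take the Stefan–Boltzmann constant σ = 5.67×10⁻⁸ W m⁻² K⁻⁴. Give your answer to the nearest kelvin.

Effective emission temperature (TOA balance): σT_e⁴ = S(1−α)/4 = 236.8 W m⁻² → T_e = 254.2 K.
For a single slab of emissivity ε, T_s⁴ = 2T_e⁴/(2−ε); thus T_s = 254.2·(1.549)^(1/4) = 283.6 K.

284 K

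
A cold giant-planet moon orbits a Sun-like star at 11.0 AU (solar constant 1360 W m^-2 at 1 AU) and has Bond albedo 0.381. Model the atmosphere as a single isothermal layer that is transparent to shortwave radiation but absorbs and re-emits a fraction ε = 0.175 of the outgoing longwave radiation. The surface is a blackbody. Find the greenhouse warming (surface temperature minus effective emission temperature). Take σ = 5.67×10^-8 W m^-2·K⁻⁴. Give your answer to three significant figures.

Flux at the orbit: S = 1360/(11.0)² = 11.24 W m^-2.
At the top of the atmosphere, σT_e⁴ = S(1−α)/4 = 1.739 W m^-2, giving T_e = 74.42 K.
The surface balance (absorbed SW + ε·downward IR = σT_s⁴) with T_a⁴ = T_s⁴/2 reduces to T_s = T_e·[2/(2−ε)]^¼ = 76.15 K.
T_s − T_e = 76.15 − 74.42 = 1.723 K.

1.72 K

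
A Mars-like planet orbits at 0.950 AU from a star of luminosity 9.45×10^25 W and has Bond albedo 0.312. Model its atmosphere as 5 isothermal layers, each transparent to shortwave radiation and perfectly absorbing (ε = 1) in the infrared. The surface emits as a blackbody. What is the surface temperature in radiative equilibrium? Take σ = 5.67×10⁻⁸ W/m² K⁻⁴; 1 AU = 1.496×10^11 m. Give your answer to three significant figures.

287 K

d = 0.950 × 1.496×10^11 m = 1.421×10^11 m.
Flux at the orbit: S = L/(4πd²) = 9.45×10^25/(4π·(1.42×10^11)²) = 372.3 W/m².
OLR = S(1−α)/4 = 64.04 W/m²; the top layer radiates at T_e = 183.3 K.
Layer-by-layer balance gives σT_s⁴ = (N+1)σT_e⁴, so T_s = 6^¼·183.3 = 286.9 K.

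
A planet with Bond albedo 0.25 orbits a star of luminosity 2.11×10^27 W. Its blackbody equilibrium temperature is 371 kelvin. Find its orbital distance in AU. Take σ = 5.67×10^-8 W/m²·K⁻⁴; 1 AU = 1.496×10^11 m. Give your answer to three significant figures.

1.14 AU

Required flux: S = 4σT⁴/(1−α) = 5729 W/m².
Then d = [L/(4πS)]^(1/2) = 1.712×10^11 m, i.e. 1.144 AU.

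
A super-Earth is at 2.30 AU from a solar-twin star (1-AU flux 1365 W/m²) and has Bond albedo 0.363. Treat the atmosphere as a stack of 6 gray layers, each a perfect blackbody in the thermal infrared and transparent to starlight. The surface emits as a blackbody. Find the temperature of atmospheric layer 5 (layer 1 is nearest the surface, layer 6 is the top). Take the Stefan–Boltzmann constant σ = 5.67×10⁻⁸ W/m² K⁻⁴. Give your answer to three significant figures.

195 K

Flux at the orbit: S = 1365/(2.30)² = 258.0 W/m².
Top-of-atmosphere balance: σT_e⁴ = S(1−α)/4 = 41.09 W/m² → T_e = 164.1 K.
The net upward flux σT_e⁴ is constant between every pair of levels, so T_k⁴ = (N+1−k)T_e⁴.
With k = 5: T_5 = (6+1−5)^¼·164.1 K = 195.1 K.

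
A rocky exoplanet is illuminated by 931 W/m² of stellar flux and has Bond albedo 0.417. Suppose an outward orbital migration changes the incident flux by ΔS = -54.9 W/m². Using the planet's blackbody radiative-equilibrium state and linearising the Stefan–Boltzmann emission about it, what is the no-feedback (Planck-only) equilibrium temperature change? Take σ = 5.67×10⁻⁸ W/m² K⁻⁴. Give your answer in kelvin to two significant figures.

The baseline emission temperature is T_e = 221.2 K.
ΔF = Δ[S(1−α)]/4 = (1−0.417)·-54.9/4 = -8.002 W/m².
Planck response: λ_P = 4σT_e³ = 4·5.67×10⁻⁸·(221.2)³ = 2.454 W/m²/K.
So ΔT₀ = -8.002/2.454 = -3.26 K.

-3.3 K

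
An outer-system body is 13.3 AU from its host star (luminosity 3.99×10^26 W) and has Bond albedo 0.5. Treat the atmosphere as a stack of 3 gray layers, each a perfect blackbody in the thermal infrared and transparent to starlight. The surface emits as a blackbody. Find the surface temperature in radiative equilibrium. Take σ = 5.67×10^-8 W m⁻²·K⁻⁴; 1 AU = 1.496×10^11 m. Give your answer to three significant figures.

d = 13.3 × 1.496×10^11 m = 1.990×10^12 m.
Flux at the orbit: S = L/(4πd²) = 3.99×10^26/(4π·(1.99×10^12)²) = 8.020 W m⁻².
OLR = S(1−α)/4 = 1.003 W m⁻²; the top layer radiates at T_e = 64.85 K.
For an N-layer opaque stack, T_s⁴ = (N+1)T_e⁴, hence T_s = (4)^(1/4)×64.85 K = 91.71 K.

91.7 K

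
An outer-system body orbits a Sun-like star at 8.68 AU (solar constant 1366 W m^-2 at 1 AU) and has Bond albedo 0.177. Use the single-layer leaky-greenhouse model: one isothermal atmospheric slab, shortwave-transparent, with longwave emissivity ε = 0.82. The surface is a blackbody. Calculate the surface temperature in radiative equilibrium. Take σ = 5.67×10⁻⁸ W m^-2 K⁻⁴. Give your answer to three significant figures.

103 kelvin

By the inverse-square law, S = 1366/8.68² = 18.13 W m^-2.
At the top of the atmosphere, σT_e⁴ = S(1−α)/4 = 3.730 W m^-2, giving T_e = 90.06 K.
Surface balance with a leaky layer gives σT_s⁴ = σT_e⁴·2/(2−ε), so T_s = T_e·[2/(2−0.82)]^(1/4) = 102.8 K.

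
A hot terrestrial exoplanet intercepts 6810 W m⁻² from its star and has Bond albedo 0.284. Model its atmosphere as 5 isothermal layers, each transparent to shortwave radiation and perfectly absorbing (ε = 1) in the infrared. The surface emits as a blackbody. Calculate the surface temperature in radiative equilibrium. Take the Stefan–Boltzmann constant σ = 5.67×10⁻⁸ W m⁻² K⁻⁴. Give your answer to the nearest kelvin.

The effective emission temperature is T_e = [S(1−α)/(4σ)]^¼ = 382.9 K.
With N = 5 opaque layers, T_s = (N+1)^(1/4)·T_e = 6^(1/4)·382.9 = 599.3 K.

599 kelvin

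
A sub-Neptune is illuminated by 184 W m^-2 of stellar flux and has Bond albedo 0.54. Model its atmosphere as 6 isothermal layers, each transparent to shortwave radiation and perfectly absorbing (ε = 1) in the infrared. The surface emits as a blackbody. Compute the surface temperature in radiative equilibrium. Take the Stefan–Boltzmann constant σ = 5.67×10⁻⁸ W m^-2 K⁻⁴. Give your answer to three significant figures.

Top-of-atmosphere balance: σT_e⁴ = S(1−α)/4 = 21.16 W m^-2 → T_e = 139.0 K.
For an N-layer opaque stack, T_s⁴ = (N+1)T_e⁴, hence T_s = (7)^(1/4)×139.0 K = 226.1 K.

226 kelvin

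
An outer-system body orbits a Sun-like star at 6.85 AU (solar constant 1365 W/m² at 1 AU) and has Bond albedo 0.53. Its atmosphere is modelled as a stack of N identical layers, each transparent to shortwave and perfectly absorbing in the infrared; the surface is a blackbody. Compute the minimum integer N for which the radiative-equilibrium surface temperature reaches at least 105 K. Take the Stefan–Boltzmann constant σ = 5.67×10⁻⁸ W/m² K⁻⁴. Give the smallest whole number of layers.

2

By the inverse-square law, S = 1365/6.85² = 29.09 W/m².
OLR = S(1−α)/4 = 3.418 W/m²; the top layer radiates at T_e = 88.12 K.
Since T_s⁴ = (N+1)T_e⁴, we need N ≥ (T_s/T_e)⁴ − 1 = 1.016.
So N ≥ 1.016; the smallest integer is N = 2.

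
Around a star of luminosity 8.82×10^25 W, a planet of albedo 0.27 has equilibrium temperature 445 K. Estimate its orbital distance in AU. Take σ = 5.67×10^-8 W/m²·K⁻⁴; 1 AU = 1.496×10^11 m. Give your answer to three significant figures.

0.160 AU

Energy balance gives S = 4σT⁴/(1−α) = 12180 W/m².
From L = 4πd²S, d = √(8.82×10^25/(4π·12180)) = 2.400×10^10 m = 0.1604 AU.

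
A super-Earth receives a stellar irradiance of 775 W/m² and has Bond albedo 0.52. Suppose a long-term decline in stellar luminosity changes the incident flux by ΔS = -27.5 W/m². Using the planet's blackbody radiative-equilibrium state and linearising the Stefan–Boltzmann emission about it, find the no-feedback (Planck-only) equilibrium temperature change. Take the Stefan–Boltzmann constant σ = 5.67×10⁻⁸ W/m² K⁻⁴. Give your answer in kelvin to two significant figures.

Reference equilibrium: T_e = [S(1−α)/(4σ)]^(1/4) = 201.2 K.
TOA radiative forcing: ΔF = (1−α)ΔS/4 = 0.48·(-27.5)/4 = -3.300 W/m².
Planck response: λ_P = 4σT_e³ = 4·5.67×10⁻⁸·(201.2)³ = 1.848 W/m²/K.
ΔT₀ = ΔF/λ_P = -3.300/1.848 = -1.79 K.

-1.8 K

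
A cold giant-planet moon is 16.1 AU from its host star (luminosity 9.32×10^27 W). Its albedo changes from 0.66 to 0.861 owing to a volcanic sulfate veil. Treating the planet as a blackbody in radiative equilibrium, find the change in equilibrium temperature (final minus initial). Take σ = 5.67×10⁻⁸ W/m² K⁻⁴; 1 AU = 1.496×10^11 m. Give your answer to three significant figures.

-23.6 K

d = 16.1 × 1.496×10^11 m = 2.409×10^12 m.
S = L/(4πd²) = 127.8 W/m².
Initial: T₁ = [S(1−0.66)/(4σ)]^(1/4) = 117.7 K.
After:  T₂ = [127.8·0.139/(4σ)]^(1/4) = 94.08 K.
ΔT = T₂ − T₁ = -23.58 K.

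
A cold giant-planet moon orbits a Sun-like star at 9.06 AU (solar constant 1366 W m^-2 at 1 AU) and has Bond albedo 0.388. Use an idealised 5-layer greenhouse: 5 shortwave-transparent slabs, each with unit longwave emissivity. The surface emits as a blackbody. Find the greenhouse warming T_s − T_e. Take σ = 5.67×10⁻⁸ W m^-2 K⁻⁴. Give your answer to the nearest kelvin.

46 kelvin

Irradiance scales as 1/d², so S = 1366 W m^-2 × (1/9.06)² = 16.64 W m^-2.
OLR = S(1−α)/4 = 2.546 W m^-2; the top layer radiates at T_e = 81.86 K.
Surface: T_s = (6)^¼·T_e = 128.1 K.
So the greenhouse effect raises the surface by 128.1 − 81.86 = 46.26 K.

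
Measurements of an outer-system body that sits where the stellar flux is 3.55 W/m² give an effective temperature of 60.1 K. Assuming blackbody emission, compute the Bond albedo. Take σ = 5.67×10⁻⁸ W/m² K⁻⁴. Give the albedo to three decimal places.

Rearranging the radiative balance, α = 1 − 4σT⁴/S.
4σT⁴ = 4·5.67×10⁻⁸·(60.1)⁴ = 2.959 W/m².
Hence α = 1 − 2.959/3.550 = 0.1665.

0.166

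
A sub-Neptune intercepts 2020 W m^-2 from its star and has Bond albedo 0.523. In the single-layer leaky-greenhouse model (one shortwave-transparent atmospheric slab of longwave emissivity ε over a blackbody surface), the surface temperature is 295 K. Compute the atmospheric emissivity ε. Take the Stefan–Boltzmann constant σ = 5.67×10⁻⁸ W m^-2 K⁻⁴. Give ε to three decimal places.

0.878

Effective temperature: T_e = [S(1−α)/(4σ)]^(1/4) = 255.3 K.
T_s⁴ = T_e⁴·2/(2−ε) → ε = 2 − 2(T_e/T_s)⁴ = 2 − 2·(255.3/295)⁴ = 0.8781.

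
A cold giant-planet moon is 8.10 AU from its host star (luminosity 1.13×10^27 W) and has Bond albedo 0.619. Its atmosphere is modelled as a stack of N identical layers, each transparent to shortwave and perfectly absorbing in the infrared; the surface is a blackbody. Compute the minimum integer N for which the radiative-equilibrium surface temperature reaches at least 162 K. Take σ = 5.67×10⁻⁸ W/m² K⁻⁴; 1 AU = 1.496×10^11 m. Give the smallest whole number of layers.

Orbital distance: d = 8.10 AU = 1.212×10^12 m.
Flux at the orbit: S = L/(4πd²) = 1.13×10^27/(4π·(1.21×10^12)²) = 61.24 W/m².
Top-of-atmosphere balance: σT_e⁴ = S(1−α)/4 = 5.833 W/m² → T_e = 100.7 K.
Need (N+1)T_e⁴ ≥ T_s⁴, i.e. N+1 ≥ (162/100.7)⁴ = 6.695.
So N ≥ 5.695; the smallest integer is N = 6.

6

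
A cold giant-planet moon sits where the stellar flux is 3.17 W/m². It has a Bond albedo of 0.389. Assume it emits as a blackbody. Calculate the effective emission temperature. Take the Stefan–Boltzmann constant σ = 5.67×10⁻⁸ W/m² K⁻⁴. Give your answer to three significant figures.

54.1 K

Averaging over the sphere, the absorbed flux is S(1−α)/4 = 0.4842 W/m².
In equilibrium σT⁴ equals this, so T = 54.06 K.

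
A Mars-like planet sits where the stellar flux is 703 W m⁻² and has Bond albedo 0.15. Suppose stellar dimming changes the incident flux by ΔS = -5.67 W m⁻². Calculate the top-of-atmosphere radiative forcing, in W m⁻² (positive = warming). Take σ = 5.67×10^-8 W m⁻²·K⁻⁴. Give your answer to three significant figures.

Only a fraction (1−α) is absorbed and it's spread over 4πR², so ΔF = (1−α)ΔS/4 = -1.205 W m⁻².

-1.20 W m⁻²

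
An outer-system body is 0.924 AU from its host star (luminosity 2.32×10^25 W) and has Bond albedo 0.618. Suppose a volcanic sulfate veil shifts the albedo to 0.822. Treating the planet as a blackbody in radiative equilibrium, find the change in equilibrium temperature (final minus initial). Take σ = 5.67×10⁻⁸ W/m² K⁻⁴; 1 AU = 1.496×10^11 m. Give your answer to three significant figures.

d = 0.924 × 1.496×10^11 m = 1.382×10^11 m.
Spreading L over a sphere of radius d: S = 2.32×10^25/(4π·1.38×10^11²) = 96.62 W/m².
Before: T₁ = [96.62·0.382/(4σ)]^(1/4) = 112.9 K.
After:  T₂ = [96.62·0.178/(4σ)]^(1/4) = 93.32 K.
Change: 93.32 − 112.9 = -19.63 K.

-19.6 kelvin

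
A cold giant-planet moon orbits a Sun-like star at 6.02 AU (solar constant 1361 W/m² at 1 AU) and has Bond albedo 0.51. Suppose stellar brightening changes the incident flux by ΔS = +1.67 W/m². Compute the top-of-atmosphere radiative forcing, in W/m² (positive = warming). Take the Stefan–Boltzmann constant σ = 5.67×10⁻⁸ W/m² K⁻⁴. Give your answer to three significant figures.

Irradiance scales as 1/d², so S = 1361 W/m² × (1/6.02)² = 37.55 W/m².
TOA radiative forcing: ΔF = (1−α)ΔS/4 = 0.49·(+1.67)/4 = 0.2046 W/m².

0.205 W/m²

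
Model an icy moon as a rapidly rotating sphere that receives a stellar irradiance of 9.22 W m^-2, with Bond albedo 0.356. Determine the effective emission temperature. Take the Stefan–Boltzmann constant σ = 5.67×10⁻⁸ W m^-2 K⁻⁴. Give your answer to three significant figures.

71.5 K

The planet absorbs (1−α)S over its disc πR² and re-emits over 4πR², so the mean absorbed flux is (1−0.356)·9.220/4 = 1.484 W m^-2.
In equilibrium σT⁴ equals this, so T = 71.53 K.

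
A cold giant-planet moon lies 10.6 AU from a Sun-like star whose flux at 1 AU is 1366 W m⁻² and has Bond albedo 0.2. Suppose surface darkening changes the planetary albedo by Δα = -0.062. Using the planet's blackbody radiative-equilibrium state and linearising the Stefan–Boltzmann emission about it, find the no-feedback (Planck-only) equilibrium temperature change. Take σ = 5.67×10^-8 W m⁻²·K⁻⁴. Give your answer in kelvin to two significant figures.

Flux at the orbit: S = 1366/(10.6)² = 12.16 W m⁻².
The baseline emission temperature is T_e = 80.92 K.
ΔF = −(S/4)Δα = −(12.16/4)×(-0.062) = 0.1884 W m⁻².
Linearising σT⁴ gives d(σT⁴)/dT = 4σT_e³ = 0.1202 W m⁻² per K.
So ΔT₀ = 0.1884/0.1202 = 1.57 K.

1.6 K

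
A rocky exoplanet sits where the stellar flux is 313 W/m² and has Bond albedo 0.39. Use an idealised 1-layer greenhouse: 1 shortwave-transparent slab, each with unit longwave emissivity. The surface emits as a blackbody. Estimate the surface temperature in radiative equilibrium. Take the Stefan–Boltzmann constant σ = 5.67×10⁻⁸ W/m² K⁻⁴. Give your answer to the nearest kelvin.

203 K

The effective emission temperature is T_e = [S(1−α)/(4σ)]^¼ = 170.3 K.
Layer-by-layer balance gives σT_s⁴ = (N+1)σT_e⁴, so T_s = 2^¼·170.3 = 202.6 K.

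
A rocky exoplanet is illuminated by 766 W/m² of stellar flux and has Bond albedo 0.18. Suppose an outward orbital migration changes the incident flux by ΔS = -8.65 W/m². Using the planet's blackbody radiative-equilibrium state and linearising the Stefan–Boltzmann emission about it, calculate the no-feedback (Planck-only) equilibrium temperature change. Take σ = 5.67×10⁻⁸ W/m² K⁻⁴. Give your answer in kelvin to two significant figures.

-0.65 K

Unperturbed T_e = [766.0·(1−0.18)/(4σ)]^¼ = 229.4 K.
Only a fraction (1−α) is absorbed and it's spread over 4πR², so ΔF = (1−α)ΔS/4 = -1.773 W/m².
Linearising σT⁴ gives d(σT⁴)/dT = 4σT_e³ = 2.738 W/m² per K.
So ΔT₀ = -1.773/2.738 = -0.648 K.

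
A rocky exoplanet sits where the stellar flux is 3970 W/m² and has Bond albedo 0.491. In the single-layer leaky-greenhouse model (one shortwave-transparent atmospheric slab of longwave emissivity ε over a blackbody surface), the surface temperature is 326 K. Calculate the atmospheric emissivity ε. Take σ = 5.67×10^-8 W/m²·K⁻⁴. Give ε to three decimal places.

Effective temperature: T_e = [S(1−α)/(4σ)]^(1/4) = 307.2 K.
Since (2−ε)/2 = (T_e/T_s)⁴ = 0.7889, ε = 0.4223.

0.422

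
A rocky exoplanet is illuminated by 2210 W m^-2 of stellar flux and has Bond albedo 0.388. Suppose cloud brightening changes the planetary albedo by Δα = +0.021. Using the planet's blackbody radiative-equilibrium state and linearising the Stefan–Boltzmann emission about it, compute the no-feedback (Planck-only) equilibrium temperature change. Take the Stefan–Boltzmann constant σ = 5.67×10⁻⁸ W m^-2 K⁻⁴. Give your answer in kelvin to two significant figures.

Unperturbed T_e = [2210·(1−0.388)/(4σ)]^¼ = 277.9 K.
ΔF = −(S/4)Δα = −(2210/4)×(+0.021) = -11.60 W m^-2.
The Planck feedback parameter is 4σT_e³ = 4.867 W m^-2/K.
Hence the no-feedback warming is ΔF/(4σT_e³) = -2.38 K.

-2.4 kelvin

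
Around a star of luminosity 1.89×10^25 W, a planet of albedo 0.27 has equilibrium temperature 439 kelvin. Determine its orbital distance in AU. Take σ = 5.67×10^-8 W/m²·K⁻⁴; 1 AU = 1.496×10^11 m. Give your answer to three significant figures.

0.0763 AU

Required flux: S = 4σT⁴/(1−α) = 11540 W/m².
S = L/(4πd²) → d = √(L/4πS) = √(1.89×10^25/(4π·11540)) = 1.142×10^10 m = 0.07631 AU.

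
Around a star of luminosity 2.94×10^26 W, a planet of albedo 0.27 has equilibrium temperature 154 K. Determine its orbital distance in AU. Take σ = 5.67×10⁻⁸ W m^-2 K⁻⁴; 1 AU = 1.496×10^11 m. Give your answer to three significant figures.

2.45 AU

Required flux: S = 4σT⁴/(1−α) = 174.7 W m^-2.
S = L/(4πd²) → d = √(L/4πS) = √(2.94×10^26/(4π·174.7)) = 3.659×10^11 m = 2.446 AU.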